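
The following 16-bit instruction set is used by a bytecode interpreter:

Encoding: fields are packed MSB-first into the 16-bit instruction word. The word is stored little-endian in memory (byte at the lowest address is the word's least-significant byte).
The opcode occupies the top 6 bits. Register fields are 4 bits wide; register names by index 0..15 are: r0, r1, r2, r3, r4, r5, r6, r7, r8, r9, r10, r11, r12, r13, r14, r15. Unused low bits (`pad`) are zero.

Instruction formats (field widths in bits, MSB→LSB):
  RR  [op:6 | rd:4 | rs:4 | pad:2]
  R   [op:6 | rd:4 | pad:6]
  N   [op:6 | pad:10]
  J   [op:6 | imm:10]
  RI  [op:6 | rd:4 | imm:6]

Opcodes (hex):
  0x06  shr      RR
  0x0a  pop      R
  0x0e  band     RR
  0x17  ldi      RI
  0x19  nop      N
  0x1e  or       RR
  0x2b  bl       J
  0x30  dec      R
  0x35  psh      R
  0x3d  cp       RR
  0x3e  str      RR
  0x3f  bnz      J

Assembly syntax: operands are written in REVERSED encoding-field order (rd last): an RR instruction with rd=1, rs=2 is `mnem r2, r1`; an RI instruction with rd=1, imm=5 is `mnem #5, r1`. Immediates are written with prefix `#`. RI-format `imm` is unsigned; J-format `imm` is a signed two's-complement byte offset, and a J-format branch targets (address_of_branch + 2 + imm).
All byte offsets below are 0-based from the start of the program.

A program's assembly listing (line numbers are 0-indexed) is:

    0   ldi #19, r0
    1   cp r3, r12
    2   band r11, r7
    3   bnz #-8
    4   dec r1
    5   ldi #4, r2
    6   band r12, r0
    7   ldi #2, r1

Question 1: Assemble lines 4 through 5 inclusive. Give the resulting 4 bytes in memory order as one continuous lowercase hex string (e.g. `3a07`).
line 4 (dec): pack op=0x30:6|rd=1:4|pad=0:6 = 0xc040; little→ 40 c0
line 5 (ldi): pack op=0x17:6|rd=2:4|imm=4:6 = 0x5c84; little→ 84 5c

40c0845c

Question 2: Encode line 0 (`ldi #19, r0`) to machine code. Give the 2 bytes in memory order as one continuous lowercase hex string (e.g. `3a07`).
L0: ldi op=0x17:6|rd=0:4|imm=19:6 ⇒ 0x5c13 ⇒ little 13 5c

135c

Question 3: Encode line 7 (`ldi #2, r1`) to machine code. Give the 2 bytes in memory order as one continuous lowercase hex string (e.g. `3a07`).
L7: ldi op=0x17:6|rd=1:4|imm=2:6 ⇒ 0x5c42 ⇒ little 42 5c

425c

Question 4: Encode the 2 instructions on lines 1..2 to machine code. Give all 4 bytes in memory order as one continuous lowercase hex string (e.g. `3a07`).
0cf7ec39

1. cp fields op=0x3d:6|rd=12:4|rs=3:4|pad=0:2 → word f70ch → 0c f7
2. band fields op=0xe:6|rd=7:4|rs=11:4|pad=0:2 → word 39ech → ec 39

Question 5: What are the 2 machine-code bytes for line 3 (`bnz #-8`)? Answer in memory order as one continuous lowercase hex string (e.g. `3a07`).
f8ff

line 3 (bnz): pack op=0x3f:6|imm=-8:10 = 0xfff8; little→ f8 ff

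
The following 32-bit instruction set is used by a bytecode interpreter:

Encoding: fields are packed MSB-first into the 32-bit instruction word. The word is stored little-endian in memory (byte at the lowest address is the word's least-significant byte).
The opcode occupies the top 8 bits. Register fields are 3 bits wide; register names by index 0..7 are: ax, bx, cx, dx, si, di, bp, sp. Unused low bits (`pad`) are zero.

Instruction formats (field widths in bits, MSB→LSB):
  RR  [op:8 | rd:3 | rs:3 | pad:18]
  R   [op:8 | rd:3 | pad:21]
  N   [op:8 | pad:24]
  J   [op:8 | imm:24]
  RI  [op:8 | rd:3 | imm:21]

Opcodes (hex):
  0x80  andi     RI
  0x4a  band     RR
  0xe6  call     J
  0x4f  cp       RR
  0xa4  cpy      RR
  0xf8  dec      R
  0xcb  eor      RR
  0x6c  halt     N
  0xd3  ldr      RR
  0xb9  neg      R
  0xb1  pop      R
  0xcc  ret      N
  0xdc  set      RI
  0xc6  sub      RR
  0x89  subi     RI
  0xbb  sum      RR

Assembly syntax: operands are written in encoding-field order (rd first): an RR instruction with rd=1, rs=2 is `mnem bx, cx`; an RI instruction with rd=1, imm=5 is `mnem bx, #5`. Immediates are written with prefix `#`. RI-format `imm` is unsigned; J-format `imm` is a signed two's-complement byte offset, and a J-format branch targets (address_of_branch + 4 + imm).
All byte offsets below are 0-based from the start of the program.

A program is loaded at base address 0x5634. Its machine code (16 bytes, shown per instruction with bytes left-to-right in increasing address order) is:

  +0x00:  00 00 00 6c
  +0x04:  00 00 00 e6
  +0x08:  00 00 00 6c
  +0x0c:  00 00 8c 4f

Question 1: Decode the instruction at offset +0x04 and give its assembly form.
off 0x04: read 00 00 00 e6 as little → 0xe6000000
  op=0xe6000000>>24=0xe6 ⇒ call (J)
  imm@[23:0]=0x0 ⇒ #0

call #0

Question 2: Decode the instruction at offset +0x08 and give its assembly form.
off 0x08: read 00 00 00 6c as little → 0x6c000000
  opcode bits[31:24]=0x6c: halt/N

halt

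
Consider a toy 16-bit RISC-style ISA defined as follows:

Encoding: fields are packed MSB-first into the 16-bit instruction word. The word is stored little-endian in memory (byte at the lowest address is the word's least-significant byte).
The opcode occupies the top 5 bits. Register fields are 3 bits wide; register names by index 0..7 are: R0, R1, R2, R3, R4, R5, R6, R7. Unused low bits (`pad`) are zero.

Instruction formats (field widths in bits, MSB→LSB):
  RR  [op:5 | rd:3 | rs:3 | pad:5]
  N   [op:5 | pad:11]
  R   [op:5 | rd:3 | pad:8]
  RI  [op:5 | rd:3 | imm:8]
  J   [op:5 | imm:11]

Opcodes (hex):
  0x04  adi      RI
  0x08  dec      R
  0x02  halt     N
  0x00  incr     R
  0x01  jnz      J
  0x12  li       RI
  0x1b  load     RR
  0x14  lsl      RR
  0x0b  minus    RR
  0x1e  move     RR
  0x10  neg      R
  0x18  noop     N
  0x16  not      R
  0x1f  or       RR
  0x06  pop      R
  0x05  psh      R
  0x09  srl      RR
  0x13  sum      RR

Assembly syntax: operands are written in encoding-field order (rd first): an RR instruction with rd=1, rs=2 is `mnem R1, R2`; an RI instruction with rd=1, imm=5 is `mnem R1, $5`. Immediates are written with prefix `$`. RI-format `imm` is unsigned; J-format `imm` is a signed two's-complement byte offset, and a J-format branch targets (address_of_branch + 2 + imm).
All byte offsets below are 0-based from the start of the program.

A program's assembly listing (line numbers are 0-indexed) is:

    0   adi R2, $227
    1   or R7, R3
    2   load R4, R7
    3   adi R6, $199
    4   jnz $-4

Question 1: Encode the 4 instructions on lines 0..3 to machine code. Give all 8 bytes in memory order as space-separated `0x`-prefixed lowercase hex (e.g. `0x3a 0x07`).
0. adi fields op=0x4:5|rd=2:3|imm=227:8 → word 22e3h → e3 22
1. or fields op=0x1f:5|rd=7:3|rs=3:3|pad=0:5 → word ff60h → 60 ff
2. load fields op=0x1b:5|rd=4:3|rs=7:3|pad=0:5 → word dce0h → e0 dc
3. adi fields op=0x4:5|rd=6:3|imm=199:8 → word 26c7h → c7 26

0xe3 0x22 0x60 0xff 0xe0 0xdc 0xc7 0x26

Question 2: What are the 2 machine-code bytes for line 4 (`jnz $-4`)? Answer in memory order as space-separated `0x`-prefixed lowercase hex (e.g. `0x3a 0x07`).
0xfc 0x0f

line 4 (jnz): pack op=0x1:5|imm=-4:11 = 0x0ffc; little→ fc 0f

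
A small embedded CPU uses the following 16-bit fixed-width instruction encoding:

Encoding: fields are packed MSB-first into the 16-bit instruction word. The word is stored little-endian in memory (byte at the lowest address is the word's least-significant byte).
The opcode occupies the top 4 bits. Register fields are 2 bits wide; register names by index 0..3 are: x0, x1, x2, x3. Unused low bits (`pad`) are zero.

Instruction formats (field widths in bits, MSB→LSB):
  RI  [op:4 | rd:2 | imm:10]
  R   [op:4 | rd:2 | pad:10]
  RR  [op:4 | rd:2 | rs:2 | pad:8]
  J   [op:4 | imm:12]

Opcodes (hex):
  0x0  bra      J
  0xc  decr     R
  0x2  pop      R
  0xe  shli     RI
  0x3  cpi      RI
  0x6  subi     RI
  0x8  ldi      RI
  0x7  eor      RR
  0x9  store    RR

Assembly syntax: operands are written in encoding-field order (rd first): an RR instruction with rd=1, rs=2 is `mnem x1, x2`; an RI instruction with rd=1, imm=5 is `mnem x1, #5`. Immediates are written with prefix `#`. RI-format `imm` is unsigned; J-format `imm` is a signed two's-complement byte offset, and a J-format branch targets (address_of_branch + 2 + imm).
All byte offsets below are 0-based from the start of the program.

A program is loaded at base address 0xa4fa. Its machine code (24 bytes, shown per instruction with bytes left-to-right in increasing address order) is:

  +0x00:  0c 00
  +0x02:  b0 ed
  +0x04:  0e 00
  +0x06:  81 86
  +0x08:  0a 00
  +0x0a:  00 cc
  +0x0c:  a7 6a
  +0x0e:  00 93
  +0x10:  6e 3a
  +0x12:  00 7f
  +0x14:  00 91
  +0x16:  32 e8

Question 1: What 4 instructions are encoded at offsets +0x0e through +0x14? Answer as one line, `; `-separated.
@+0e  little-endian(00 93) = 0x9300
  opcode bits[15:12]=0x9: store/RR
  rd@[11:10]=0x0 ⇒ x0
  rs@[9:8]=0x3 ⇒ x3
@+10  little-endian(6e 3a) = 0x3a6e
  opcode bits[15:12]=0x3: cpi/RI
  rd@[11:10]=0x2 ⇒ x2
  imm@[9:0]=0x26e ⇒ #622
@+12  little-endian(00 7f) = 0x7f00
  opcode bits[15:12]=0x7: eor/RR
  rd@[11:10]=0x3 ⇒ x3
  rs@[9:8]=0x3 ⇒ x3
@+14  little-endian(00 91) = 0x9100
  opcode bits[15:12]=0x9: store/RR
  rd@[11:10]=0x0 ⇒ x0
  rs@[9:8]=0x1 ⇒ x1

store x0, x3; cpi x2, #622; eor x3, x3; store x0, x1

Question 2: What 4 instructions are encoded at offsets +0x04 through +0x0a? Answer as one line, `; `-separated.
off 0x04: read 0e 00 as little → 0x000e
  top 4b → 0x0 → bra [J]
  imm: (w>>0)&0xfff=0xe → #14
off 0x06: read 81 86 as little → 0x8681
  top 4b → 0x8 → ldi [RI]
  rd: (w>>10)&0x3=0x1 → x1
  imm: (w>>0)&0x3ff=0x281 → #641
off 0x08: read 0a 00 as little → 0x000a
  top 4b → 0x0 → bra [J]
  imm: (w>>0)&0xfff=0xa → #10
off 0x0a: read 00 cc as little → 0xcc00
  top 4b → 0xc → decr [R]
  rd: (w>>10)&0x3=0x3 → x3

bra #14; ldi x1, #641; bra #10; decr x3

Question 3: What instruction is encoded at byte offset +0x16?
@+16  little-endian(32 e8) = 0xe832
  opcode bits[15:12]=0xe: shli/RI
  rd@[11:10]=0x2 ⇒ x2
  imm@[9:0]=0x32 ⇒ #50

shli x2, #50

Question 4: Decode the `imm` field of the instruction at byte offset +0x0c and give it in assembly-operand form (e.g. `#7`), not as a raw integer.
[0c] a7 6a → 0x6aa7
  top 4b → 0x6 → subi [RI]
  [11:10] rd=2 = x2
  [9:0] imm=679 = #679

#679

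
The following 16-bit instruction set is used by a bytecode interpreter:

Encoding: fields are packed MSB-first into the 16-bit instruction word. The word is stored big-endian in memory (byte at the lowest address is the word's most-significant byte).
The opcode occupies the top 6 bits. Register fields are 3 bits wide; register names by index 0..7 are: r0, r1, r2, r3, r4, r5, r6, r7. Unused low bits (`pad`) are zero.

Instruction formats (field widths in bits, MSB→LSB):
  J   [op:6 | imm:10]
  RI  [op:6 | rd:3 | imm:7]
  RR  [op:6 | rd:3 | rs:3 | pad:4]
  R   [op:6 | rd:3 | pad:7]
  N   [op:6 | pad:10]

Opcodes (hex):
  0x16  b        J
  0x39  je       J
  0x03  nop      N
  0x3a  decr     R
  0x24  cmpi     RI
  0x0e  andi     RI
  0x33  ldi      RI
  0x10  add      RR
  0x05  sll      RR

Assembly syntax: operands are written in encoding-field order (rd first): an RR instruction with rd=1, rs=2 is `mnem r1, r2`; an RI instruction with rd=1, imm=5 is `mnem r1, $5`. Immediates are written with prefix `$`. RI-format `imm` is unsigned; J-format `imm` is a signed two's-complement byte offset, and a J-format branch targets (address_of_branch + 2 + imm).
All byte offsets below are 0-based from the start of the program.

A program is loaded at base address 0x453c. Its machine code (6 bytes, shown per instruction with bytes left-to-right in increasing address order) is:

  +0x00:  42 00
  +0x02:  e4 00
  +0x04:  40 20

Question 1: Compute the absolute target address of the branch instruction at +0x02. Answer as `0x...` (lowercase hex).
@+02  big-endian(e4 00) = 0xe400
  op=0xe400>>10=0x39 ⇒ je (J)
  imm: (w>>0)&0x3ff=0x0 → $0
  target = base 0x453c + off 0x02 + 2 + imm 0 = 0x4540

0x4540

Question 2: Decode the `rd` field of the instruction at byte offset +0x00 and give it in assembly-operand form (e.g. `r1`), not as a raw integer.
r4

off 0x00: read 42 00 as big → 0x4200
  opcode bits[15:10]=0x10: add/RR
  rd: (w>>7)&0x7=0x4 → r4
  rs: (w>>4)&0x7=0x0 → r0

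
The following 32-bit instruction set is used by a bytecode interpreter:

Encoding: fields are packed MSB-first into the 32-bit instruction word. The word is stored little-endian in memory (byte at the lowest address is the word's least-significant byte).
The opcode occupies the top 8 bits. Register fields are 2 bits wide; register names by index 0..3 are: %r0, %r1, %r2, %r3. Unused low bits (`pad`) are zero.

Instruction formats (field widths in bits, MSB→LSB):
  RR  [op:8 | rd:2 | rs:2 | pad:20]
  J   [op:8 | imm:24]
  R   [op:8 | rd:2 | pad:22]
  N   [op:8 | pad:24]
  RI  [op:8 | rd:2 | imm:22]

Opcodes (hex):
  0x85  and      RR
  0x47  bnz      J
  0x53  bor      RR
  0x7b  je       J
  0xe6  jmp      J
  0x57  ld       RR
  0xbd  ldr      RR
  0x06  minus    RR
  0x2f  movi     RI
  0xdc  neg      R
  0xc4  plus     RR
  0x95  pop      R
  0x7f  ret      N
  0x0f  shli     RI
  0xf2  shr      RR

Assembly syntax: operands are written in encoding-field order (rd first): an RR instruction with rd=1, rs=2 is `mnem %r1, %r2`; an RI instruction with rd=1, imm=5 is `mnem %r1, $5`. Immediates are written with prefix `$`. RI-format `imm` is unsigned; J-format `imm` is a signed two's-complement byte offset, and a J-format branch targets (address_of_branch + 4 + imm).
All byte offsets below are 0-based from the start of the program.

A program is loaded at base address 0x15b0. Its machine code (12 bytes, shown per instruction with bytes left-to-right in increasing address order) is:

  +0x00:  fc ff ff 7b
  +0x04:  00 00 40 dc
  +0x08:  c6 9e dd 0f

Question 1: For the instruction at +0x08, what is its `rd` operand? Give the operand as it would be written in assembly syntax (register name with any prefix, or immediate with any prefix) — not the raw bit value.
%r3

+0x08: c6 9e dd 0f ⇒ word 0x0fdd9ec6 (little)
  top 8b → 0xf → shli [RI]
  [23:22] rd=3 = %r3
  [21:0] imm=1941190 = $1941190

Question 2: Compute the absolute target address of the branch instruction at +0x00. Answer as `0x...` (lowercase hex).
0x15b0

+0x00: fc ff ff 7b ⇒ word 0x7bfffffc (little)
  op=0x7bfffffc>>24=0x7b ⇒ je (J)
  imm: (w>>0)&0xffffff=0xfffffc (s24→-4) → $-4
  target = base 0x15b0 + off 0x00 + 4 + imm -4 = 0x15b0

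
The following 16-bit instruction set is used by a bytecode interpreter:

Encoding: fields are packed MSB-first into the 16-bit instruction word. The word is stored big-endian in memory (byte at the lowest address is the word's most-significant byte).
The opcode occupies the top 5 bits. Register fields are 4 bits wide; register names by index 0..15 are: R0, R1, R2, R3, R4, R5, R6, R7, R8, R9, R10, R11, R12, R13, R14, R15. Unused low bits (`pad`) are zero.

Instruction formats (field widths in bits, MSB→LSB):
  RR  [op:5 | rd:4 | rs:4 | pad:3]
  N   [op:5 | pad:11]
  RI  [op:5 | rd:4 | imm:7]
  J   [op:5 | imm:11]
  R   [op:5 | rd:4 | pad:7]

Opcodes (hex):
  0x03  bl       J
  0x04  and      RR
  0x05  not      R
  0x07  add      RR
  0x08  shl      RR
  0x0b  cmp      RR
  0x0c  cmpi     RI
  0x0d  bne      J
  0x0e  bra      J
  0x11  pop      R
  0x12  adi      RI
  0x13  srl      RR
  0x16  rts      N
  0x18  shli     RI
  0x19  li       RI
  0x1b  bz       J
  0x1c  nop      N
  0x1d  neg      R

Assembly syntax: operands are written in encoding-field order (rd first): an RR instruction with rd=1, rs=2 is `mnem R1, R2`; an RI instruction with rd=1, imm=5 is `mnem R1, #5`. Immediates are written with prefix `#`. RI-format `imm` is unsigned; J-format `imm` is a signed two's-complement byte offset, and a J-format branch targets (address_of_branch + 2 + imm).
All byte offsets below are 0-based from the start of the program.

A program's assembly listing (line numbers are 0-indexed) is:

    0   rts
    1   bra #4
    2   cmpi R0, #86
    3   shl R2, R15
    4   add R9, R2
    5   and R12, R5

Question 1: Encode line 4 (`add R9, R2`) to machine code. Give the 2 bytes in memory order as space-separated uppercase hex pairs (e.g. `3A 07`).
4. add fields op=0x7:5|rd=9:4|rs=2:4|pad=0:3 → word 3c90h → 3c 90

3C 90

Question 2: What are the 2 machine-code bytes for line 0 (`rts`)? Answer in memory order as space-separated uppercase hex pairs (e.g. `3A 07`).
0. rts fields op=0x16:5|pad=0:11 → word b000h → b0 00

B0 00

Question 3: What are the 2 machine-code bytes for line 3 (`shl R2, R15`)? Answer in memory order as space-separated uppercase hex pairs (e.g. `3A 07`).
3. shl fields op=0x8:5|rd=2:4|rs=15:4|pad=0:3 → word 4178h → 41 78

41 78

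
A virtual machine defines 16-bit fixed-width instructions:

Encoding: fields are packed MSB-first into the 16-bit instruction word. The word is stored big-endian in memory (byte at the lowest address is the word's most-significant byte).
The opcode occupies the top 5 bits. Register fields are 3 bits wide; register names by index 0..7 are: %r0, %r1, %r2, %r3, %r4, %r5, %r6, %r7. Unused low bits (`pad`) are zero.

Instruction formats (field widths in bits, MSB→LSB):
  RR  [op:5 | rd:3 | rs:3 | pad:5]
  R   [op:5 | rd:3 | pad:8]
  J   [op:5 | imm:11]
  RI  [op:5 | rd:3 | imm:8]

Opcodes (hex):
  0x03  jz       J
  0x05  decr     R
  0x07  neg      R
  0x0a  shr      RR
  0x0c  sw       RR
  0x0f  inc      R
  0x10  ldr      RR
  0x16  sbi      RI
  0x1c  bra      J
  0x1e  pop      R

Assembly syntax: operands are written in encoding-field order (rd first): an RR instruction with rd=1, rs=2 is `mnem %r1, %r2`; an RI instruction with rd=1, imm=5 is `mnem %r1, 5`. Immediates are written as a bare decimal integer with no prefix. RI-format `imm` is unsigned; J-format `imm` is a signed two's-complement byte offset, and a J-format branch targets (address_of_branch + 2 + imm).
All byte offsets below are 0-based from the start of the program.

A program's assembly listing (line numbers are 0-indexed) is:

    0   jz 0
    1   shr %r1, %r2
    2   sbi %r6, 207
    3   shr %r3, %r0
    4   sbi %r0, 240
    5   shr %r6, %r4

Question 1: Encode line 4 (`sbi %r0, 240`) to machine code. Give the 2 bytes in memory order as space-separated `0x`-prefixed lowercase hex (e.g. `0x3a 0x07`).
0xb0 0xf0

line 4 (sbi): pack op=0x16:5|rd=0:3|imm=240:8 = 0xb0f0; big→ b0 f0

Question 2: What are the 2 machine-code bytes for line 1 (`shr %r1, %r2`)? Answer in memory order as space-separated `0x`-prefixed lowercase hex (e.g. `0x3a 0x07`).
1. shr fields op=0xa:5|rd=1:3|rs=2:3|pad=0:5 → word 5140h → 51 40

0x51 0x40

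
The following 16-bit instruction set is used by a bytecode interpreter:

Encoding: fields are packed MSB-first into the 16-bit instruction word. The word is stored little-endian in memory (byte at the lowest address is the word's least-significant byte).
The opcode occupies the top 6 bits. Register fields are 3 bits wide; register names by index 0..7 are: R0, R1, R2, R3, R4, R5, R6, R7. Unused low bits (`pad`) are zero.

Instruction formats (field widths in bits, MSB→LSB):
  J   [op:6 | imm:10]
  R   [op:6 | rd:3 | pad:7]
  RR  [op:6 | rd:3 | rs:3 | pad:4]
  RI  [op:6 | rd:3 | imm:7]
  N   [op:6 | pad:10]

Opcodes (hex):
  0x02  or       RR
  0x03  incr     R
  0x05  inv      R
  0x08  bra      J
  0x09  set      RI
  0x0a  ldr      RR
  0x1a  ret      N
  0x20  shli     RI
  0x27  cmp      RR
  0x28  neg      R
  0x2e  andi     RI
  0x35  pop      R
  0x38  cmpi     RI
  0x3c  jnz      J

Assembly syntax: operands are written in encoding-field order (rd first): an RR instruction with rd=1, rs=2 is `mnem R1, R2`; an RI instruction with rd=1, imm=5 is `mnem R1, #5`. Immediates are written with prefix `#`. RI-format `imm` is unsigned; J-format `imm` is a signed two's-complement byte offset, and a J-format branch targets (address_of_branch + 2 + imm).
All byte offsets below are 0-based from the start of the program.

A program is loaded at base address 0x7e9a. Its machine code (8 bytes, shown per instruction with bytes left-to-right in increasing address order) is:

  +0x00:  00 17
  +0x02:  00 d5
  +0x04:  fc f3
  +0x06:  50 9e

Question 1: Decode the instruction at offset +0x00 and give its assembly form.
inv R6

[00] 00 17 → 0x1700
  op=0x1700>>10=0x5 ⇒ inv (R)
  rd@[9:7]=0x6 ⇒ R6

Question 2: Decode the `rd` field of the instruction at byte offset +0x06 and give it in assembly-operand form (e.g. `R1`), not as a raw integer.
off 0x06: read 50 9e as little → 0x9e50
  op=0x9e50>>10=0x27 ⇒ cmp (RR)
  rd: (w>>7)&0x7=0x4 → R4
  rs: (w>>4)&0x7=0x5 → R5

R4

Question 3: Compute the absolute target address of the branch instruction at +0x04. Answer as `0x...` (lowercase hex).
@+04  little-endian(fc f3) = 0xf3fc
  op=0xf3fc>>10=0x3c ⇒ jnz (J)
  imm@[9:0]=0x3fc (s10→-4) ⇒ #-4
  target = base 0x7e9a + off 0x04 + 2 + imm -4 = 0x7e9c

0x7e9c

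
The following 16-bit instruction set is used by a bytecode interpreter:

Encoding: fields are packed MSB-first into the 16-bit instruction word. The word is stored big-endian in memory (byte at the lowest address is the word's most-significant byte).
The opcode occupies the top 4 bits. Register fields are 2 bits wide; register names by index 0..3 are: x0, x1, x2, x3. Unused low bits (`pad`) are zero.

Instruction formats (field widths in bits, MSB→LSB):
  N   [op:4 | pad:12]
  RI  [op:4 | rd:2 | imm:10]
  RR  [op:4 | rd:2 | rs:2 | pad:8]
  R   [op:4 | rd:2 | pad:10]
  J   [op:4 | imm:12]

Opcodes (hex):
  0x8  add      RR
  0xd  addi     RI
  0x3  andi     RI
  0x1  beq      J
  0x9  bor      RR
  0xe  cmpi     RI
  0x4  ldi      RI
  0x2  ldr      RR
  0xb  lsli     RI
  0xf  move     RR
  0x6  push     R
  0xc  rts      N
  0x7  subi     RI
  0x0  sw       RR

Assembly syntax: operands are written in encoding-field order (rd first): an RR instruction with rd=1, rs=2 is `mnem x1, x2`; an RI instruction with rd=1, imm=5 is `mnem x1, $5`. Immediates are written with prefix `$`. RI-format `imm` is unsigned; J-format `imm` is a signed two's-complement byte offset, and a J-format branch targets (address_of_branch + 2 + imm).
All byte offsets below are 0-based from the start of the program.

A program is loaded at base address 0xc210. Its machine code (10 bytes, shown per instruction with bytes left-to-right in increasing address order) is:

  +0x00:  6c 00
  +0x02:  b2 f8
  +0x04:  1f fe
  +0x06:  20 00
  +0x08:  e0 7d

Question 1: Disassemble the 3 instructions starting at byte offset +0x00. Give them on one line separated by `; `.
[00] 6c 00 → 0x6c00
  op=0x6c00>>12=0x6 ⇒ push (R)
  [11:10] rd=3 = x3
[02] b2 f8 → 0xb2f8
  op=0xb2f8>>12=0xb ⇒ lsli (RI)
  [11:10] rd=0 = x0
  [9:0] imm=760 = $760
[04] 1f fe → 0x1ffe
  op=0x1ffe>>12=0x1 ⇒ beq (J)
  [11:0] imm=4094 (s12→-2) = $-2

push x3; lsli x0, $760; beq $-2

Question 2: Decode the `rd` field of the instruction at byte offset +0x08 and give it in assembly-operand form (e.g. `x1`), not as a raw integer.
[08] e0 7d → 0xe07d
  opcode bits[15:12]=0xe: cmpi/RI
  rd: (w>>10)&0x3=0x0 → x0
  imm: (w>>0)&0x3ff=0x7d → $125

x0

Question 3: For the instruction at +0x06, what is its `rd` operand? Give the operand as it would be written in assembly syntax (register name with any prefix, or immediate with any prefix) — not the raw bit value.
off 0x06: read 20 00 as big → 0x2000
  opcode bits[15:12]=0x2: ldr/RR
  rd: (w>>10)&0x3=0x0 → x0
  rs: (w>>8)&0x3=0x0 → x0

x0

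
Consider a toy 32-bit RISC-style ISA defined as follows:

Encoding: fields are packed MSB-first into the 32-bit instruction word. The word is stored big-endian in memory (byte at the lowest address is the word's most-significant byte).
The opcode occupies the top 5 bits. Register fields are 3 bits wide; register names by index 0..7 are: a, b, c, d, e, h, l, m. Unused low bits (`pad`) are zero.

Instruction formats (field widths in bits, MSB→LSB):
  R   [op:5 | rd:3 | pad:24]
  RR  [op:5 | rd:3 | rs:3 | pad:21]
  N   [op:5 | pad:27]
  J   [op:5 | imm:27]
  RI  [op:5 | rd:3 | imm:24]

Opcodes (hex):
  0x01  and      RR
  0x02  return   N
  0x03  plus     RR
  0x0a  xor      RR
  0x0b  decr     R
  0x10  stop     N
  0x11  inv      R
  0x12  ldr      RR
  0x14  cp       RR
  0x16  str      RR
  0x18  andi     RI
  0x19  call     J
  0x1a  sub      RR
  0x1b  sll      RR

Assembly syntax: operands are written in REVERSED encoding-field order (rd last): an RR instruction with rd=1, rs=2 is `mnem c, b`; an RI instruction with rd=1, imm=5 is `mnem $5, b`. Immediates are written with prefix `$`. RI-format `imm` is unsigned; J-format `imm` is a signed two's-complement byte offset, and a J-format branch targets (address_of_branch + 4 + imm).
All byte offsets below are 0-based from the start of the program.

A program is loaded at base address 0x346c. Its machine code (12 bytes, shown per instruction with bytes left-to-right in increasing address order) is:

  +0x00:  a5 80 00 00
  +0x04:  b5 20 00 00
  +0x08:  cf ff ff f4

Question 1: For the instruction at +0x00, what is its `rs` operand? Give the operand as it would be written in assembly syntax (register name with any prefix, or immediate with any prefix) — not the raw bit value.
@+00  big-endian(a5 80 00 00) = 0xa5800000
  opcode bits[31:27]=0x14: cp/RR
  rd@[26:24]=0x5 ⇒ h
  rs@[23:21]=0x4 ⇒ e

e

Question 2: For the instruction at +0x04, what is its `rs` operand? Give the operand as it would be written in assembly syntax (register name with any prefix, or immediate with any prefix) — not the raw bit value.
off 0x04: read b5 20 00 00 as big → 0xb5200000
  op=0xb5200000>>27=0x16 ⇒ str (RR)
  [26:24] rd=5 = h
  [23:21] rs=1 = b

b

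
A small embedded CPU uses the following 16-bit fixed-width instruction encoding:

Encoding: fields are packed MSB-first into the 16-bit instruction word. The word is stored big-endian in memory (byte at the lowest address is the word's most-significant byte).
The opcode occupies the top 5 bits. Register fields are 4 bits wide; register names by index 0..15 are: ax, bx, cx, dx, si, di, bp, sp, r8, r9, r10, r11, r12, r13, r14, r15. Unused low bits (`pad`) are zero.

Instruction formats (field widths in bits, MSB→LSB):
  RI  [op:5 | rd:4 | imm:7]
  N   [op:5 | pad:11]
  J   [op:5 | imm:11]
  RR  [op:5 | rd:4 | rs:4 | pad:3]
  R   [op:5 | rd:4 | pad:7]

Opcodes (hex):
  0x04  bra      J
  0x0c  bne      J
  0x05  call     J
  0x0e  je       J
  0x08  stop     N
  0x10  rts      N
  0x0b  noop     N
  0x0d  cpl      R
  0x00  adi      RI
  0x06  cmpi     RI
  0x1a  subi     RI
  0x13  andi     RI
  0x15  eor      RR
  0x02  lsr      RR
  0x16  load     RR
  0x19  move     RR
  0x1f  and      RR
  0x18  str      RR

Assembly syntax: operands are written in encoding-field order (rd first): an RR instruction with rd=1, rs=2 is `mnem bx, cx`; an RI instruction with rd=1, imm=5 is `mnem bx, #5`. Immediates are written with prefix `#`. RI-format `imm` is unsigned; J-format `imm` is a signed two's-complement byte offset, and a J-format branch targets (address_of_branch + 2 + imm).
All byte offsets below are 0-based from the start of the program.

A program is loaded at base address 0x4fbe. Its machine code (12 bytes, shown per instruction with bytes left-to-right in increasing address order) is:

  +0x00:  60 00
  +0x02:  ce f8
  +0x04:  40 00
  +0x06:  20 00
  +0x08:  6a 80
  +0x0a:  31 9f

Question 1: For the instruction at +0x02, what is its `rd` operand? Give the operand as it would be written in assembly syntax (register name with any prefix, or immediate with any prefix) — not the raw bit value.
@+02  big-endian(ce f8) = 0xcef8
  top 5b → 0x19 → move [RR]
  rd: (w>>7)&0xf=0xd → r13
  rs: (w>>3)&0xf=0xf → r15

r13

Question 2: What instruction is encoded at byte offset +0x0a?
+0x0a: 31 9f ⇒ word 0x319f (big)
  top 5b → 0x6 → cmpi [RI]
  rd: (w>>7)&0xf=0x3 → dx
  imm: (w>>0)&0x7f=0x1f → #31

cmpi dx, #31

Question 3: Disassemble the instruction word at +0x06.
@+06  big-endian(20 00) = 0x2000
  opcode bits[15:11]=0x4: bra/J
  imm@[10:0]=0x0 ⇒ #0

bra #0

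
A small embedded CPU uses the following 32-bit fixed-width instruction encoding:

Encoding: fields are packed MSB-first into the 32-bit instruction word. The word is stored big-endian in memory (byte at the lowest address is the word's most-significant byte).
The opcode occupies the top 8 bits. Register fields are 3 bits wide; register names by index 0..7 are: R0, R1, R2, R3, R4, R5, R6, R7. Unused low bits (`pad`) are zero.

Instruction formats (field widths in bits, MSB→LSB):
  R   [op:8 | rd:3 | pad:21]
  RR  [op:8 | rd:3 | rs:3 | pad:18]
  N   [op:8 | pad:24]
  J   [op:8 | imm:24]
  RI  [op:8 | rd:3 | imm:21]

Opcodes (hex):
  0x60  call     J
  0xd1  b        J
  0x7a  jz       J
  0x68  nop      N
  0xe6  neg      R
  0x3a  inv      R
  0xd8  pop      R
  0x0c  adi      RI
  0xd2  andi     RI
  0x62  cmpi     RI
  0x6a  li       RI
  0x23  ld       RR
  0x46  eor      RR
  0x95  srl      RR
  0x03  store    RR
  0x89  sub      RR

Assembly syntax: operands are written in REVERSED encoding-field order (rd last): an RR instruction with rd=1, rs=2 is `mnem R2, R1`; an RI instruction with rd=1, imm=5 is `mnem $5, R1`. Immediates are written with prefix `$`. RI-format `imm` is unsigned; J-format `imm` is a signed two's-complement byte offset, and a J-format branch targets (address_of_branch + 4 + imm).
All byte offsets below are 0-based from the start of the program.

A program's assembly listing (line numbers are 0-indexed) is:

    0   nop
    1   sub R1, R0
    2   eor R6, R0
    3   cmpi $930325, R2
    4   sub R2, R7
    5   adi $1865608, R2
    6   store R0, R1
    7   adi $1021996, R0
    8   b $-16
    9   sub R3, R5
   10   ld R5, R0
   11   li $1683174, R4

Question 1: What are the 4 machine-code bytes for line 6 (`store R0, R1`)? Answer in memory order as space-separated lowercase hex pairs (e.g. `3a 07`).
03 20 00 00

line 6 (store): pack op=0x3:8|rd=1:3|rs=0:3|pad=0:18 = 0x03200000; big→ 03 20 00 00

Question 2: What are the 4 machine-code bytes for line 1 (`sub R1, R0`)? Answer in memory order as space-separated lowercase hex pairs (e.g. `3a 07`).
89 04 00 00

line 1 (sub): pack op=0x89:8|rd=0:3|rs=1:3|pad=0:18 = 0x89040000; big→ 89 04 00 00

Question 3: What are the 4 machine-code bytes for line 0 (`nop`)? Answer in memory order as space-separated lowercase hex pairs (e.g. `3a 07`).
68 00 00 00

0. nop fields op=0x68:8|pad=0:24 → word 68000000h → 68 00 00 00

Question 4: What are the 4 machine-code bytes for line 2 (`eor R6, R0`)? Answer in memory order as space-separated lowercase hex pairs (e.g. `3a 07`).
46 18 00 00

line 2 (eor): pack op=0x46:8|rd=0:3|rs=6:3|pad=0:18 = 0x46180000; big→ 46 18 00 00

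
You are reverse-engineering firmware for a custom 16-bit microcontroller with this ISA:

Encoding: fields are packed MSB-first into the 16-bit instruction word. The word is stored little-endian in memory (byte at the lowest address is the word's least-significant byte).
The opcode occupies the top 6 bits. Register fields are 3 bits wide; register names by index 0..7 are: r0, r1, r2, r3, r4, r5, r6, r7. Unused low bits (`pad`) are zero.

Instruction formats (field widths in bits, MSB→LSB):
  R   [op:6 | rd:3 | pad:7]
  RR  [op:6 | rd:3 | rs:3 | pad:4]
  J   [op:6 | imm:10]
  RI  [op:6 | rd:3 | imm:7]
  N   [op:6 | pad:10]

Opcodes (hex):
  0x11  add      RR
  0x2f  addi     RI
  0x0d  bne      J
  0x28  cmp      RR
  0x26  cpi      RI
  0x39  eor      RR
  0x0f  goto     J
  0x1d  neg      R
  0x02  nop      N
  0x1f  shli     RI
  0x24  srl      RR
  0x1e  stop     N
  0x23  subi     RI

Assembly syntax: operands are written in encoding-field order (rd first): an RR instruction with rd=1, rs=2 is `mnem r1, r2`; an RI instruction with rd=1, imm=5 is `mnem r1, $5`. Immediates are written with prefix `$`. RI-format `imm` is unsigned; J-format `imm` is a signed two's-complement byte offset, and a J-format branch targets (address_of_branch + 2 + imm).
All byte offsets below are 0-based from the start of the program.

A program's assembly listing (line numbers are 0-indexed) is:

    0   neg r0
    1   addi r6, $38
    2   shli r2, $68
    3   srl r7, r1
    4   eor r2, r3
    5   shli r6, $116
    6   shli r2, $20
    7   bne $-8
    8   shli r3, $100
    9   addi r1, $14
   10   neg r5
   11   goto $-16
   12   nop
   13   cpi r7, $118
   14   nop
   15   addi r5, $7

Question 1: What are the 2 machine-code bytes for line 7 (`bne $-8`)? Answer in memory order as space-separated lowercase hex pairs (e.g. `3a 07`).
f8 37

L7: bne op=0xd:6|imm=-8:10 ⇒ 0x37f8 ⇒ little f8 37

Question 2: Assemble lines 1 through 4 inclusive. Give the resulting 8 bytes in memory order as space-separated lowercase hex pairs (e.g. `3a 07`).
line 1 (addi): pack op=0x2f:6|rd=6:3|imm=38:7 = 0xbf26; little→ 26 bf
line 2 (shli): pack op=0x1f:6|rd=2:3|imm=68:7 = 0x7d44; little→ 44 7d
line 3 (srl): pack op=0x24:6|rd=7:3|rs=1:3|pad=0:4 = 0x9390; little→ 90 93
line 4 (eor): pack op=0x39:6|rd=2:3|rs=3:3|pad=0:4 = 0xe530; little→ 30 e5

26 bf 44 7d 90 93 30 e5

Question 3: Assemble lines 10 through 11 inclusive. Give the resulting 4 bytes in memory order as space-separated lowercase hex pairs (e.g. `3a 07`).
80 76 f0 3f

10. neg fields op=0x1d:6|rd=5:3|pad=0:7 → word 7680h → 80 76
11. goto fields op=0xf:6|imm=-16:10 → word 3ff0h → f0 3f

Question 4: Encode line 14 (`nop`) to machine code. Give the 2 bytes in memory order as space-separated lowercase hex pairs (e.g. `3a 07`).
line 14 (nop): pack op=0x2:6|pad=0:10 = 0x0800; little→ 00 08

00 08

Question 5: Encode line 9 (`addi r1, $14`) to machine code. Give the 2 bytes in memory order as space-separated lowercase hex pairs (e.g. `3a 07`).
8e bc

line 9 (addi): pack op=0x2f:6|rd=1:3|imm=14:7 = 0xbc8e; little→ 8e bc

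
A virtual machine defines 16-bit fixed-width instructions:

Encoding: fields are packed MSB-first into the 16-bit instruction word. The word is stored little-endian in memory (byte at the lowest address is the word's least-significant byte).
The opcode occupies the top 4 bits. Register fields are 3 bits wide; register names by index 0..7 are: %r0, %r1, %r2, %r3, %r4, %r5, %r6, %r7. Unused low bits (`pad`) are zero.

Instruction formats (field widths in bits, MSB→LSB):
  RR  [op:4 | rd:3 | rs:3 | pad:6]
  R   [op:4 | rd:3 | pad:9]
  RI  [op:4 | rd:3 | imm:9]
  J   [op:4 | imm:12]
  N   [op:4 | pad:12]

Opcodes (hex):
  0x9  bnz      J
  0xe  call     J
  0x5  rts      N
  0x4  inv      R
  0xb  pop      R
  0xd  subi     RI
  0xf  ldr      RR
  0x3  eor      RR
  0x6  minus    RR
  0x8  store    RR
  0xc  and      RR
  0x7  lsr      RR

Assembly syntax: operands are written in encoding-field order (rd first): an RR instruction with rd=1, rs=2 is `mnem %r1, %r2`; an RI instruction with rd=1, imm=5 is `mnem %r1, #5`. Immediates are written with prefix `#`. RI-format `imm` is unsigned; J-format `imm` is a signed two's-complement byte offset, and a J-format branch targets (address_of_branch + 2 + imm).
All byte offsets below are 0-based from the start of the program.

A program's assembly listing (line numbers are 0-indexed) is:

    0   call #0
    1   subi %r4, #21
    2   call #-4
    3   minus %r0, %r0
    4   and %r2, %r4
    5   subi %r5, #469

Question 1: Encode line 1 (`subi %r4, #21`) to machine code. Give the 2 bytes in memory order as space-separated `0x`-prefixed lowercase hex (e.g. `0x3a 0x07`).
1. subi fields op=0xd:4|rd=4:3|imm=21:9 → word d815h → 15 d8

0x15 0xd8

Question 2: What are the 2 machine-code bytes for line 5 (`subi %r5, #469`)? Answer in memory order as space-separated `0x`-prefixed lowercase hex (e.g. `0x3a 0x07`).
0xd5 0xdb

5. subi fields op=0xd:4|rd=5:3|imm=469:9 → word dbd5h → d5 db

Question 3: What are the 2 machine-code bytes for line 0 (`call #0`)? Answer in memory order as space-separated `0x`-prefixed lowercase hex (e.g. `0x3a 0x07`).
L0: call op=0xe:4|imm=0:12 ⇒ 0xe000 ⇒ little 00 e0

0x00 0xe0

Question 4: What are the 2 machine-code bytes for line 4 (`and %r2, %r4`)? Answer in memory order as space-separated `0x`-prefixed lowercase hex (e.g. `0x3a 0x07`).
0x00 0xc5

4. and fields op=0xc:4|rd=2:3|rs=4:3|pad=0:6 → word c500h → 00 c5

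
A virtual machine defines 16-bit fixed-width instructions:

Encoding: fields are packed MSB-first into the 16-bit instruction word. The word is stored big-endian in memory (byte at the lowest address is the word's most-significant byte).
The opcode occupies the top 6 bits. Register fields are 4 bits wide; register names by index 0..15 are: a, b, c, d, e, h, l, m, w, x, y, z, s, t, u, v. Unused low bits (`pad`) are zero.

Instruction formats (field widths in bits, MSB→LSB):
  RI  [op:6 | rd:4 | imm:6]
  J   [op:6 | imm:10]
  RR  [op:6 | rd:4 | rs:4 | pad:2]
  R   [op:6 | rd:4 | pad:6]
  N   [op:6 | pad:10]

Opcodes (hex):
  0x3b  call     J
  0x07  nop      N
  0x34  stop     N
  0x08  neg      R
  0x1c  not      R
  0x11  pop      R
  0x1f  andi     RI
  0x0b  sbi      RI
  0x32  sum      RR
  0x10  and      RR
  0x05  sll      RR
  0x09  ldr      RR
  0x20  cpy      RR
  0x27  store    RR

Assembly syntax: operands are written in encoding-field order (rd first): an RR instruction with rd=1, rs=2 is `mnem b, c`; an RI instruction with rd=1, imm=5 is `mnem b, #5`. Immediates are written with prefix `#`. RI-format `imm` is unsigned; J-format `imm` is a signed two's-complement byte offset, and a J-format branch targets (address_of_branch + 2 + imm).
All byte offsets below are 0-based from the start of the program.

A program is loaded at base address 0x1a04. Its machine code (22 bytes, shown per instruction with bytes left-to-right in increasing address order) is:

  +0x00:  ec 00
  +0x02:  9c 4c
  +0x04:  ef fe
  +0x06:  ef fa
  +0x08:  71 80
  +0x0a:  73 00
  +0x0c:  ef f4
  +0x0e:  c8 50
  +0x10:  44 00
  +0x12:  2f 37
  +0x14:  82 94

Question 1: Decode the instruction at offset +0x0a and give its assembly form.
+0x0a: 73 00 ⇒ word 0x7300 (big)
  op=0x7300>>10=0x1c ⇒ not (R)
  rd@[9:6]=0xc ⇒ s

not s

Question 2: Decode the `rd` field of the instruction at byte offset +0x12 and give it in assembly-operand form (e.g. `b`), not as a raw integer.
s

[12] 2f 37 → 0x2f37
  top 6b → 0xb → sbi [RI]
  rd@[9:6]=0xc ⇒ s
  imm@[5:0]=0x37 ⇒ #55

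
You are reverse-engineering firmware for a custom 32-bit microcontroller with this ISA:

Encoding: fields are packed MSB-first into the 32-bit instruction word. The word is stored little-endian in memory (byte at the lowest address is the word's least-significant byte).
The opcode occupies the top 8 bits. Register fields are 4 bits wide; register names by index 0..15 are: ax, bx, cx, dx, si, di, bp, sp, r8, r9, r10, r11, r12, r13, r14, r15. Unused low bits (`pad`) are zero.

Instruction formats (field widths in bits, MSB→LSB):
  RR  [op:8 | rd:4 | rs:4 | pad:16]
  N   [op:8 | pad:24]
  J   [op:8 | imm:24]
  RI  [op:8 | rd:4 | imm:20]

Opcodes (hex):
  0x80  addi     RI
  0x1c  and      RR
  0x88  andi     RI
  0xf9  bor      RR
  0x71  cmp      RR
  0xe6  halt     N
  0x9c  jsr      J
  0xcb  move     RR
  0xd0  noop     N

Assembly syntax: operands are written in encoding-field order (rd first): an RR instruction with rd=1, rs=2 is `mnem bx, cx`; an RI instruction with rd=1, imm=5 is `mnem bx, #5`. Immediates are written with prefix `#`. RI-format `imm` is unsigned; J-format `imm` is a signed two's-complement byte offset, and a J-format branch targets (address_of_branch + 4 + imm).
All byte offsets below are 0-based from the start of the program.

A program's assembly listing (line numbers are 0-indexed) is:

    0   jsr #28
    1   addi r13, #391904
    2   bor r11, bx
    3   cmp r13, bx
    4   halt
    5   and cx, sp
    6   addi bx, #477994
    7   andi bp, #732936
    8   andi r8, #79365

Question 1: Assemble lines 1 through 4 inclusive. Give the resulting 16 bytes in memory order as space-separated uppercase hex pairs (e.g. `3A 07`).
line 1 (addi): pack op=0x80:8|rd=13:4|imm=391904:20 = 0x80d5fae0; little→ e0 fa d5 80
line 2 (bor): pack op=0xf9:8|rd=11:4|rs=1:4|pad=0:16 = 0xf9b10000; little→ 00 00 b1 f9
line 3 (cmp): pack op=0x71:8|rd=13:4|rs=1:4|pad=0:16 = 0x71d10000; little→ 00 00 d1 71
line 4 (halt): pack op=0xe6:8|pad=0:24 = 0xe6000000; little→ 00 00 00 e6

E0 FA D5 80 00 00 B1 F9 00 00 D1 71 00 00 00 E6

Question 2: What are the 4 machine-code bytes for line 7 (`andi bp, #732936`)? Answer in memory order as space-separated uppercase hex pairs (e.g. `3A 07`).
08 2F 6B 88

7. andi fields op=0x88:8|rd=6:4|imm=732936:20 → word 886b2f08h → 08 2f 6b 88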